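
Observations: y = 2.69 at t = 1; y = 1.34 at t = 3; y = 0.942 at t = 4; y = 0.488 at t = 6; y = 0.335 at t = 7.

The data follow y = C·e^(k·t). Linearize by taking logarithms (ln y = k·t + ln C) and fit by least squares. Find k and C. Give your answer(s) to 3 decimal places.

Taking logs, ln y = k·t + ln C, so regress ln y on t.
Σt = 21.0000, Σ(t)² = 111.0000, Σln y = -0.5886, Σt·ln y = -10.3315.
Equations: 111.0000·k + 21.0000·ln C = -10.3315;  21.0000·k + 5·ln C = -0.5886.
Slope k = (n·Σt·ln y − Σt·Σln y)/(n·Σ(t)² − (Σt)²) = (5·-10.3315 − 21.0000·-0.5886)/114.0000 = -0.34471; ln C = (Σln y − k·Σt)/n = 1.33005, so C = exp(1.33005) = 3.78123.

k = -0.345, C = 3.781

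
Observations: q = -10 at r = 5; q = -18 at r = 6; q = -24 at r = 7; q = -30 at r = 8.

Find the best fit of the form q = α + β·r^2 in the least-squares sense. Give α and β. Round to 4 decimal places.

Sums needed: Σ1 = 4, Σr^2 = 174, Σr^2·r^2 = 8418.
And Σq = -82, Σr^2·q = -3994.
Eliminating β: 8418·(row 1) − 174·(row 2) gives 3396·α = 8418·(-82) − 174·(-3994) = 4680, so α = 390/283.
Then β = ((-3994) − 174·(390/283))/8418 = -427/849.

α = 1.3781, β = -0.5029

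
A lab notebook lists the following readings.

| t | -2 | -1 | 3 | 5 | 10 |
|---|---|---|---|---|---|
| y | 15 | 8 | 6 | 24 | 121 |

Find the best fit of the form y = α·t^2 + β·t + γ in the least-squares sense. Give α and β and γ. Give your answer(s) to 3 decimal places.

MᵀM·[α, β, γ]ᵀ = Mᵀy reads: 10723·α + 1143·β + 139·γ = 12822;  1143·α + 139·β + 15·γ = 1310;  139·α + 15·β + 5·γ = 174.
(Σt^2·t^2 = 10723, Σt^2·t = 1143, Σt^2 = 139, Σt·t = 139, Σt = 15, Σ1 = 5, Σt^2·y = 12822, Σt·y = 1310, Σy = 174.)
Row-reducing yields α = 27888/18383, β = -61286/18383, γ = 48300/18383.

α = 1.517, β = -3.334, γ = 2.627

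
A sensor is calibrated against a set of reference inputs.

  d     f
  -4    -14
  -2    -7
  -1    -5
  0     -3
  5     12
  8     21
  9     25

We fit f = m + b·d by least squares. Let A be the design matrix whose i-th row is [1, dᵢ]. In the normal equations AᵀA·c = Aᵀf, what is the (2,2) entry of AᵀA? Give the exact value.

Row 2 ↔ basis d, column 2 ↔ basis d, so (AᵀA)_{2,2} = Σᵢ (d)·(d) = (-4)·(-4) + (-2)·(-2) + (-1)·(-1) + (0)·(0) + (5)·(5) + (8)·(8) + (9)·(9) = 191.

191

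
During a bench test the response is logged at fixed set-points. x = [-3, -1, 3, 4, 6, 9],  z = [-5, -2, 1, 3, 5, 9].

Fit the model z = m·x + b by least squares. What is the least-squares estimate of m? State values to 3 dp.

m = 1.122

Normal-equation sums: Σx·x = 152, Σx = 18, Σ1 = 6.
Moment sums: Σx·z = 143, Σz = 11.
Normal equations: [[152, 18]; [18, 6]]·[m, b]ᵀ = [143, 11]ᵀ.
Determinant 152·6 − 18² = 588.
m = (143·6 − 18·11)/588 = 55/49; b = (152·11 − 18·143)/588 = -451/294.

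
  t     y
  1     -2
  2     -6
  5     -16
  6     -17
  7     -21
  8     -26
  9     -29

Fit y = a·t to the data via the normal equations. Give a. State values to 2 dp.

a = -3.12

Forming XᵀX = [[260]] and Xᵀy = [-812]ᵀ gives XᵀX·[a]ᵀ = Xᵀy.
Hence a = -812 / 260 ≈ -3.12308.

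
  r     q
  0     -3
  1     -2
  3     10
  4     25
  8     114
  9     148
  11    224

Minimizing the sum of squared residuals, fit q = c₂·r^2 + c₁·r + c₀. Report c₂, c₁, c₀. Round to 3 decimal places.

Entries of MᵀM: Σr^2·r^2 = 25636, Σr^2·r = 2664, Σr^2 = 292, Σr·r = 292, Σr = 36, Σ1 = 7.
Right-hand side: Σr^2·q = 46876, Σr·q = 4836, Σq = 516.
Row-reducing yields c₂ = 137/69, c₁ = -27/23, c₀ = -212/69.

c₂ = 1.986, c₁ = -1.174, c₀ = -3.072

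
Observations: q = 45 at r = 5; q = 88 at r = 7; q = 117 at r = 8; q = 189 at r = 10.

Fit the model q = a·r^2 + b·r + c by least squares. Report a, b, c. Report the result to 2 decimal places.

From the data, Σr^2·r^2 = 17122, Σr^2·r = 1980, Σr^2 = 238, Σr·r = 238, Σr = 30, Σ1 = 4.
Moment sums: Σr^2·q = 31825, Σr·q = 3667, Σq = 439.
So XᵀX·[a, b, c]ᵀ = Xᵀq: [[17122, 1980, 238]; [1980, 238, 30]; [238, 30, 4]]·[a, b, c]ᵀ = [31825, 3667, 439]ᵀ.
Solving the 3×3 system (Gaussian elimination) gives a = 29/12, b = -387/52, c = 3397/156.

a = 2.42, b = -7.44, c = 21.78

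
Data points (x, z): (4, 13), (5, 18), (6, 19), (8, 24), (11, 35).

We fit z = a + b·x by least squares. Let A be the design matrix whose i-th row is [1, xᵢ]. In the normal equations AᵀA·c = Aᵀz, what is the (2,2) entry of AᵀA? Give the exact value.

262

Row 2 ↔ basis x, column 2 ↔ basis x, so (AᵀA)_{2,2} = Σᵢ (x)·(x) = (4)·(4) + (5)·(5) + (6)·(6) + (8)·(8) + (11)·(11) = 262.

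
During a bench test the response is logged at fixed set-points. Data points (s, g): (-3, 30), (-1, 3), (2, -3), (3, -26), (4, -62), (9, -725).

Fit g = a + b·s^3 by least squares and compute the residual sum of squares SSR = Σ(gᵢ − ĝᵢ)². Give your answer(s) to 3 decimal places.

AᵀA·[a, b]ᵀ = Aᵀg reads: 6·a + 800·b = -783;  800·a + 537060·b = -534032.
(Σ1 = 6, Σs^3 = 800, Σs^3·s^3 = 537060, Σg = -783, Σs^3·g = -534032.)
Determinant 6·537060 − 800² = 2582360.
a = ((-783)·537060 − 800·(-534032))/2582360 = 335381/129118; b = (6·(-534032) − 800·(-783))/2582360 = -322224/322795.
Residuals: 290699/645590, -384583/645590, 1541909/645590, -96559/58690, -458813/645590, 72937/645590; SSR = 6124449/645590.

SSR = 9.487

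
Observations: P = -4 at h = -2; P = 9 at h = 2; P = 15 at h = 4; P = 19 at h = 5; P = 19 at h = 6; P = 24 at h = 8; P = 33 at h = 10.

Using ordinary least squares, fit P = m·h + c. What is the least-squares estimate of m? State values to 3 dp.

Normal-equation sums: Σh·h = 249, Σh = 33, Σ1 = 7.
Moment sums: Σh·P = 817, ΣP = 115.
XᵀX·[m, c]ᵀ = XᵀP becomes [[249, 33]; [33, 7]]·[m, c]ᵀ = [817, 115]ᵀ.
Eliminating c: 7·(row 1) − 33·(row 2) gives 654·m = 7·817 − 33·115 = 1924, so m = 962/327.
Then c = (115 − 33·(962/327))/7 = 279/109.

m = 2.942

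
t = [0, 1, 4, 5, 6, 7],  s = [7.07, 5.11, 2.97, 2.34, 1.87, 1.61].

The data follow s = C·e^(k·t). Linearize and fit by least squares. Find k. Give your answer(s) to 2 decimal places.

With ln sᵢ as the transformed response and tᵢ as the regressor:
XᵀX = [[127.0000, 23.0000]; [23.0000, 6]], rhs = [17.3255, 6.6279]ᵀ  (here Σt = 23.0000, Σ(t)² = 127.0000, Σln s = 6.6279, Σt·ln s = 17.3255).
Δ = 127.0000·6 − (23.0000)² = 233.0000; k = (17.3255·6 − 23.0000·6.6279)/233.0000 = -0.20811, ln C = (127.0000·6.6279 − 23.0000·17.3255)/233.0000 = 1.90242.

k = -0.21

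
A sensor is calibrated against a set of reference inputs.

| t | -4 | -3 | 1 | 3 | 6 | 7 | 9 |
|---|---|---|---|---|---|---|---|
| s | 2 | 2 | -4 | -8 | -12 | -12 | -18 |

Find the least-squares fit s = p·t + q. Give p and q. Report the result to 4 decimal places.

p = -1.5010, q = -3.0688

Compute the Gram sums: Σt·t = 201, Σt = 19, Σ1 = 7.
And Σt·s = -360, Σs = -50.
XᵀX·[p, q]ᵀ = Xᵀs becomes [[201, 19]; [19, 7]]·[p, q]ᵀ = [-360, -50]ᵀ.
Eliminating q: 7·(row 1) − 19·(row 2) gives 1046·p = 7·(-360) − 19·(-50) = -1570, so p = -785/523.
Then q = ((-50) − 19·(-785/523))/7 = -1605/523.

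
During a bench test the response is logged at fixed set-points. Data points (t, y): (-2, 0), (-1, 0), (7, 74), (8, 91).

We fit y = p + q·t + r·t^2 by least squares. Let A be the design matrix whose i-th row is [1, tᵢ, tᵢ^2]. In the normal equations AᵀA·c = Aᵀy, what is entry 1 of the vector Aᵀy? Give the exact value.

Entry 1 ↔ basis 1, so (Aᵀy)_{1} = Σᵢ yᵢ = (1)·(0) + (1)·(0) + (1)·(74) + (1)·(91) = 165.

165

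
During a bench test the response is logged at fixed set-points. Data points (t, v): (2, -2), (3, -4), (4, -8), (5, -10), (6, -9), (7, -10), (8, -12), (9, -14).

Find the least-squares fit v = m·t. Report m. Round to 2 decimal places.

m = -1.56

Entries of XᵀX: Σt·t = 284.
Right-hand side: Σt·v = -444.
Normal equations: [[284]]·[m]ᵀ = [-444]ᵀ.
m = (-444)/284 = -1.56338.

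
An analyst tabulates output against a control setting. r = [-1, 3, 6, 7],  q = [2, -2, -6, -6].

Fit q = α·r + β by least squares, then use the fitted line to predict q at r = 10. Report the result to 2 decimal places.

Forming AᵀA = [[95, 15]; [15, 4]] and Aᵀq = [-86, -12]ᵀ gives AᵀA·[α, β]ᵀ = Aᵀq.
Determinant 95·4 − 15² = 155.
α = ((-86)·4 − 15·(-12))/155 = -164/155; β = (95·(-12) − 15·(-86))/155 = 30/31.
At r = 10: q̂ = (-164/155)·(10) + (30/31)·(1) = -298/31.

q̂ = -9.61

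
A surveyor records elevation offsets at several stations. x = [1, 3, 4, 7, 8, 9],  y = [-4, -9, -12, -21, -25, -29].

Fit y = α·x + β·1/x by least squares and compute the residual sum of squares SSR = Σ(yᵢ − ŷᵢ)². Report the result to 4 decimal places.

SSR = 2.3338

Forming MᵀM = [[220, 6]; [6, 310405/254016]] and Mᵀy = [-687, -1393/72]ᵀ gives MᵀM·[α, β]ᵀ = Mᵀy.
det = 220·(310405/254016) − 6² = 14786131/63504.
α = ((-687)·(310405/254016) − 6·(-1393/72))/(14786131/63504) = -183761211/59144524; β = (220·(-1393/72) − 6·(-687))/(14786131/63504) = -8534232/14786131.
Residuals: -18679957/59144524, 30361893/59144524, 8461197/14786131, 49170177/59144524, -1064074/14786131, -57547305/59144524; SSR = 138030863/59144524.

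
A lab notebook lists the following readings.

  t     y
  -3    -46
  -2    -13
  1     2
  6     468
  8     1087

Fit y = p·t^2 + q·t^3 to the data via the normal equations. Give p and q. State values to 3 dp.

p = 0.937, q = 2.007

From the data, Σt^2·t^2 = 5490, Σt^2·t^3 = 40270, Σt^3·t^3 = 309594.
Right-hand side: Σt^2·y = 85952, Σt^3·y = 658980.
Determinant 5490·309594 − 40270² = 77998160.
p = (85952·309594 − 40270·658980)/77998160 = 9137361/9749770; q = (5490·658980 − 40270·85952)/77998160 = 3912829/1949954.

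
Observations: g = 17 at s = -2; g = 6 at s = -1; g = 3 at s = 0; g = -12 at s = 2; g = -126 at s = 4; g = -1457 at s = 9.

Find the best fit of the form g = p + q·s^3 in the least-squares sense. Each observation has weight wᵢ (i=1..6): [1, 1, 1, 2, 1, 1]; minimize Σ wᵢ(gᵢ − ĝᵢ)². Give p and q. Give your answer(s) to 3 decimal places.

p = 3.039, q = -2.003

Compute the Gram sums: Σwᵢ·1 = 7, Σwᵢ·s^3 = 800, Σwᵢ·s^3·s^3 = 535730.
For AᵀWg: Σwᵢ·g = -1581, Σwᵢ·s^3·g = -1070551.
Eliminating q: 535730·(row 1) − 800·(row 2) gives 3110110·p = 535730·(-1581) − 800·(-1070551) = 9451670, so p = 945167/311011.
Then q = ((-1070551) − 800·(945167/311011))/535730 = -6229057/3110110.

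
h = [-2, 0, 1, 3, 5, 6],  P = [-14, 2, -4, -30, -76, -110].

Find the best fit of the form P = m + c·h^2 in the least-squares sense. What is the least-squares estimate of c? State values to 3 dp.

c = -3.042

Entries of MᵀM: Σ1 = 6, Σh^2 = 75, Σh^2·h^2 = 2019.
For MᵀP: ΣP = -232, Σh^2·P = -6190.
MᵀM·[m, c]ᵀ = MᵀP becomes [[6, 75]; [75, 2019]]·[m, c]ᵀ = [-232, -6190]ᵀ.
det = 6·2019 − 75² = 6489.
m = ((-232)·2019 − 75·(-6190))/6489 = -66/103; c = (6·(-6190) − 75·(-232))/6489 = -940/309.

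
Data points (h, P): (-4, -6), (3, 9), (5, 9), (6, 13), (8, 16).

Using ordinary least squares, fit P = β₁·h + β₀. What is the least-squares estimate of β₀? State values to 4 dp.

Compute the Gram sums: Σh·h = 150, Σh = 18, Σ1 = 5.
And Σh·P = 302, ΣP = 41.
So XᵀX·[β₁, β₀]ᵀ = XᵀP: [[150, 18]; [18, 5]]·[β₁, β₀]ᵀ = [302, 41]ᵀ.
det = 150·5 − 18² = 426.
β₁ = (302·5 − 18·41)/426 = 386/213; β₀ = (150·41 − 18·302)/426 = 119/71.

β₀ = 1.6761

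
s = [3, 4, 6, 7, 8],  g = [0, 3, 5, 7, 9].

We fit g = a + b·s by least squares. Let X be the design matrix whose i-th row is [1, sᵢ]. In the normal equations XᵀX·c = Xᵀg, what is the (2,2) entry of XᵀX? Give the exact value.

Row 2 ↔ basis s, column 2 ↔ basis s, so (XᵀX)_{2,2} = Σᵢ (s)·(s) = (3)·(3) + (4)·(4) + (6)·(6) + (7)·(7) + (8)·(8) = 174.

174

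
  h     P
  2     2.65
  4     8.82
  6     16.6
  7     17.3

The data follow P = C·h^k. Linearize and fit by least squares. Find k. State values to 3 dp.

k = 1.554

Let Y = ln P. Fitting Y = k·ln h + ln C by least squares:
Over the data: Σln h = 5.8171, Σ(ln h)² = 9.3992, Σln P = 8.8117, Σln h·ln P = 14.2745.
Normal system: [[9.3992, 5.8171]; [5.8171, 4]]·[k, ln C]ᵀ = [14.2745, 8.8117]ᵀ.
Solving (det = 3.7582): k = 1.55380, ln C = -0.05673.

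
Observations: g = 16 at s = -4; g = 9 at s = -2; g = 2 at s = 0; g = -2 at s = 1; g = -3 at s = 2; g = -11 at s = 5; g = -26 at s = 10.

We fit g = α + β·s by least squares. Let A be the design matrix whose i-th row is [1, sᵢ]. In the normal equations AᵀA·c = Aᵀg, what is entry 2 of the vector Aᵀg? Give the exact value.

-405

Entry 2 ↔ basis s, so (Aᵀg)_{2} = Σᵢ (s)·gᵢ = (-4)·(16) + (-2)·(9) + (0)·(2) + (1)·(-2) + (2)·(-3) + (5)·(-11) + (10)·(-26) = -405.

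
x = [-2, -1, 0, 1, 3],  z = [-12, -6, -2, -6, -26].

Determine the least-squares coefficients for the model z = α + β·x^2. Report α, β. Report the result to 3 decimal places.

α = -2.733, β = -2.556

Compute the Gram sums: Σ1 = 5, Σx^2 = 15, Σx^2·x^2 = 99.
Moment sums: Σz = -52, Σx^2·z = -294.
Normal equations: [[5, 15]; [15, 99]]·[α, β]ᵀ = [-52, -294]ᵀ.
Δ = 5·99 − 15² = 270.
α = ((-52)·99 − 15·(-294))/270 = -41/15; β = (5·(-294) − 15·(-52))/270 = -23/9.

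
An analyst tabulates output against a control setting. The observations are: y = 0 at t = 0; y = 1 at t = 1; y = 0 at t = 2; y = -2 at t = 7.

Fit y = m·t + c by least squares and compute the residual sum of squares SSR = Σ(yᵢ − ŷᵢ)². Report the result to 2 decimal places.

SSR = 0.95

Entries of XᵀX: Σt·t = 54, Σt = 10, Σ1 = 4.
And Σt·y = -13, Σy = -1.
XᵀX·[m, c]ᵀ = Xᵀy becomes [[54, 10]; [10, 4]]·[m, c]ᵀ = [-13, -1]ᵀ.
Determinant 54·4 − 10² = 116.
m = ((-13)·4 − 10·(-1))/116 = -21/58; c = (54·(-1) − 10·(-13))/116 = 19/29.
Residuals: -19/29, 41/58, 2/29, -7/58; SSR = 55/58.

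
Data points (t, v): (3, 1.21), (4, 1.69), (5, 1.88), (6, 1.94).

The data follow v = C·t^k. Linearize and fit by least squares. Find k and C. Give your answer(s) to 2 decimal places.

k = 0.68, C = 0.60

With ln vᵢ as the transformed response and ln tᵢ as the regressor:
Σln t = 5.8861, Σ(ln t)² = 8.9295, Σln v = 2.0093, Σln t·ln v = 3.1402.
Normal system: [[8.9295, 5.8861]; [5.8861, 4]]·[k, ln C]ᵀ = [3.1402, 2.0093]ᵀ.
Δ = 8.9295·4 − (5.8861)² = 1.0716; k = (3.1402·4 − 5.8861·2.0093)/1.0716 = 0.68484, ln C = (8.9295·2.0093 − 5.8861·3.1402)/1.0716 = -0.50543, so C = exp(-0.50543) = 0.60325.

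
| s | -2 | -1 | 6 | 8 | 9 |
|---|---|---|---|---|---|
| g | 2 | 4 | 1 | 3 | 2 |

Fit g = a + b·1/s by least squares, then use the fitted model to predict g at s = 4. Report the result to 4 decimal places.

ĝ = 1.6935

The normal equations are: 5·a + (-79/72)·b = 12;  (-79/72)·a + (6769/5184)·b = -305/72.
(Σ1 = 5, Σ1/s = -79/72, Σ1/s·1/s = 6769/5184, Σg = 12, Σ1/s·g = -305/72.)
Eliminating b: (6769/5184)·(row 1) − (-79/72)·(row 2) gives (6901/1296)·a = (6769/5184)·12 − (-79/72)·(-305/72) = 57133/5184, so a = 57133/27604.
Then b = ((-305/72) − (-79/72)·(57133/27604))/(6769/5184) = -10386/6901.
At s = 4: ĝ = (57133/27604)·(1) + (-10386/6901)·(1/4) = 46747/27604.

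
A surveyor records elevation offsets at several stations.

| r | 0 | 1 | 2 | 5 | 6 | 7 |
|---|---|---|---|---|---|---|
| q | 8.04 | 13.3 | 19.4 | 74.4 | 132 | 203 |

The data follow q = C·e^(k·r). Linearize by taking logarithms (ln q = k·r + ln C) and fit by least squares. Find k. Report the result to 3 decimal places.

k = 0.459

Taking logs, ln q = k·r + ln C, so regress ln q on r.
Σr = 21.0000, Σ(r)² = 115.0000, Σln q = 22.1429, Σr·ln q = 96.5548.
Normal system: [[115.0000, 21.0000]; [21.0000, 6]]·[k, ln C]ᵀ = [96.5548, 22.1429]ᵀ.
Δ = 115.0000·6 − (21.0000)² = 249.0000; k = (96.5548·6 − 21.0000·22.1429)/249.0000 = 0.45915, ln C = (115.0000·22.1429 − 21.0000·96.5548)/249.0000 = 2.08347.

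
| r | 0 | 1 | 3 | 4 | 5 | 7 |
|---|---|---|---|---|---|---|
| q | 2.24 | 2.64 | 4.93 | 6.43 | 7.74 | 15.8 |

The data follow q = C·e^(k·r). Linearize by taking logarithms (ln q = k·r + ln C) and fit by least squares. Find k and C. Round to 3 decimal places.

k = 0.279, C = 2.106

Let Y = ln q. Fitting Y = k·r + ln C by least squares:
Sums: Σr = 20.0000, Σ(r)² = 100.0000, Σln q = 10.0400, Σr·ln q = 42.7528.
Normal system: [[100.0000, 20.0000]; [20.0000, 6]]·[k, ln C]ᵀ = [42.7528, 10.0400]ᵀ.
Δ = 100.0000·6 − (20.0000)² = 200.0000; k = (42.7528·6 − 20.0000·10.0400)/200.0000 = 0.27859, ln C = (100.0000·10.0400 − 20.0000·42.7528)/200.0000 = 0.74471, so C = exp(0.74471) = 2.10584.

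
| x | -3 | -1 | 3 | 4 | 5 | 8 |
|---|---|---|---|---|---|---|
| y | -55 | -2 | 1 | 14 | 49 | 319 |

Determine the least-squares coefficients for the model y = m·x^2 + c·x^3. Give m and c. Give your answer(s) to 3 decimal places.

Sums needed: Σx^2·x^2 = 5140, Σx^2·x^3 = 36916, Σx^3·x^3 = 283324.
Right-hand side: Σx^2·y = 21377, Σx^3·y = 171863.
AᵀA·[m, c]ᵀ = Aᵀy becomes [[5140, 36916]; [36916, 283324]]·[m, c]ᵀ = [21377, 171863]ᵀ.
Eliminating c: 283324·(row 1) − 36916·(row 2) gives 93494304·m = 283324·21377 − 36916·171863 = -287877360, so m = -5997445/1947798.
Then c = (171863 − 36916·(-5997445/1947798))/283324 = 3925937/3895596.

m = -3.079, c = 1.008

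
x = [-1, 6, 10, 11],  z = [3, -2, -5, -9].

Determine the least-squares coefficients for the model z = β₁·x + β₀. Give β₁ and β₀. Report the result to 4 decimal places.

Sums needed: Σx·x = 258, Σx = 26, Σ1 = 4.
And Σx·z = -164, Σz = -13.
MᵀM·[β₁, β₀]ᵀ = Mᵀz becomes [[258, 26]; [26, 4]]·[β₁, β₀]ᵀ = [-164, -13]ᵀ.
Eliminating β₀: 4·(row 1) − 26·(row 2) gives 356·β₁ = 4·(-164) − 26·(-13) = -318, so β₁ = -159/178.
Then β₀ = ((-13) − 26·(-159/178))/4 = 455/178.

β₁ = -0.8933, β₀ = 2.5562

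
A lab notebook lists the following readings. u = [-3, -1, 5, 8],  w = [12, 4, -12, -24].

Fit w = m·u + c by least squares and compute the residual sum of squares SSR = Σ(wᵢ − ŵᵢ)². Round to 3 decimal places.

With design matrix X, XᵀX = [[99, 9]; [9, 4]] and Xᵀw = [-292, -20]ᵀ.
det = 99·4 − 9² = 315.
m = ((-292)·4 − 9·(-20))/315 = -988/315; c = (99·(-20) − 9·(-292))/315 = 72/35.
Residuals: 8/15, -376/315, 512/315, -304/315; SSR = 1664/315.

SSR = 5.283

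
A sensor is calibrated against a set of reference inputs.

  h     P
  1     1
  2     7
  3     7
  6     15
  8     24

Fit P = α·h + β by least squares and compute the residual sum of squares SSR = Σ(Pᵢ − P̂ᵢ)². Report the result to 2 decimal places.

SSR = 10.80

Entries of MᵀM: Σh·h = 114, Σh = 20, Σ1 = 5.
Moment sums: Σh·P = 318, ΣP = 54.
Determinant 114·5 − 20² = 170.
α = (318·5 − 20·54)/170 = 3; β = (114·54 − 20·318)/170 = -6/5.
Residuals: -4/5, 11/5, -4/5, -9/5, 6/5; SSR = 54/5.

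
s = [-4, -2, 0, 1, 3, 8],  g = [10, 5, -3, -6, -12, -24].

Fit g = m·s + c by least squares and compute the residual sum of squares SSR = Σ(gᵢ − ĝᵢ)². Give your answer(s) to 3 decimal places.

From the data, Σs·s = 94, Σs = 6, Σ1 = 6.
Moment sums: Σs·g = -284, Σg = -30.
MᵀM·[m, c]ᵀ = Mᵀg becomes [[94, 6]; [6, 6]]·[m, c]ᵀ = [-284, -30]ᵀ.
det = 94·6 − 6² = 528.
m = ((-284)·6 − 6·(-30))/528 = -127/44; c = (94·(-30) − 6·(-284))/528 = -93/44.
Residuals: 25/44, 59/44, -39/44, -1, -27/22, 53/44; SSR = 151/22.

SSR = 6.864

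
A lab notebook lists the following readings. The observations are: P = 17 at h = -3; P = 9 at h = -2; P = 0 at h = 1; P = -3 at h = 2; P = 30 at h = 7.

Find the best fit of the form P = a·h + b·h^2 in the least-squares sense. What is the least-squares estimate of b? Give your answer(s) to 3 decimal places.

Compute the Gram sums: Σh·h = 67, Σh·h^2 = 317, Σh^2·h^2 = 2515.
And Σh·P = 135, Σh^2·P = 1647.
Determinant 67·2515 − 317² = 68016.
a = (135·2515 − 317·1647)/68016 = -30429/11336; b = (67·1647 − 317·135)/68016 = 11259/11336.

b = 0.993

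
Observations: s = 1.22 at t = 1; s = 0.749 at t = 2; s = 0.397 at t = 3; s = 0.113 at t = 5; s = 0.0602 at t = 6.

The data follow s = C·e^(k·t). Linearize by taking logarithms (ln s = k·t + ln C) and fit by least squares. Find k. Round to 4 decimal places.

Let Y = ln s. Fitting Y = k·t + ln C by least squares:
Σt = 17.0000, Σ(t)² = 75.0000, Σln s = -6.0044, Σt·ln s = -30.9130.
Equations: 75.0000·k + 17.0000·ln C = -30.9130;  17.0000·k + 5·ln C = -6.0044.
Slope k = (n·Σt·ln s − Σt·Σln s)/(n·Σ(t)² − (Σt)²) = (5·-30.9130 − 17.0000·-6.0044)/86.0000 = -0.61034; ln C = (Σln s − k·Σt)/n = 0.87428.

k = -0.6103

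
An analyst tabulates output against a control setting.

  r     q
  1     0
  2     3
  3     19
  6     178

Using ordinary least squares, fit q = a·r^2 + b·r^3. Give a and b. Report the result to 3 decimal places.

From the data, Σr^2·r^2 = 1394, Σr^2·r^3 = 8052, Σr^3·r^3 = 47450.
Moment sums: Σr^2·q = 6591, Σr^3·q = 38985.
XᵀX·[a, b]ᵀ = Xᵀq becomes [[1394, 8052]; [8052, 47450]]·[a, b]ᵀ = [6591, 38985]ᵀ.
Determinant 1394·47450 − 8052² = 1310596.
a = (6591·47450 − 8052·38985)/1310596 = -582135/655298; b = (1394·38985 − 8052·6591)/1310596 = 637179/655298.

a = -0.888, b = 0.972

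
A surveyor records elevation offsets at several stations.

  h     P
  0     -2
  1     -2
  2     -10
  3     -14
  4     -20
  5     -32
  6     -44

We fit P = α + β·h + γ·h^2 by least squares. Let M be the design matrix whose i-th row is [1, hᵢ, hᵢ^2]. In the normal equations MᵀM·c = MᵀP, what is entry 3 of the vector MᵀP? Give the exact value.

-2872

Entry 3 ↔ basis h^2, so (MᵀP)_{3} = Σᵢ (h^2)·Pᵢ = (0)·(-2) + (1)·(-2) + (4)·(-10) + (9)·(-14) + (16)·(-20) + (25)·(-32) + (36)·(-44) = -2872.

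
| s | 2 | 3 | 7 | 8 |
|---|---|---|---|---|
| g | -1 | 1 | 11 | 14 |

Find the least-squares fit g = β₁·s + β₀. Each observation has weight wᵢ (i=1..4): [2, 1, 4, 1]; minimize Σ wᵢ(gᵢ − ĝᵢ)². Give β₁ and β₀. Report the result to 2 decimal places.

β₁ = 2.46, β₀ = -6.07

Compute the Gram sums: Σwᵢ·s·s = 277, Σwᵢ·s = 43, Σwᵢ·1 = 8.
Moment sums: Σwᵢ·s·g = 419, Σwᵢ·g = 57.
Normal equations: [[277, 43]; [43, 8]]·[β₁, β₀]ᵀ = [419, 57]ᵀ.
Determinant 277·8 − 43² = 367.
β₁ = (419·8 − 43·57)/367 = 901/367; β₀ = (277·57 − 43·419)/367 = -2228/367.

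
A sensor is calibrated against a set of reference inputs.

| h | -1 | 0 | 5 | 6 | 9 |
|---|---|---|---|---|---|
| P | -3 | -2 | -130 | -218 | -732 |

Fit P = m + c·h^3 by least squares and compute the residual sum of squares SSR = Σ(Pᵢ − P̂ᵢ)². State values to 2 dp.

SSR = 6.71

Setting ∂/∂m … = 0 gives: 5·m + 1069·c = -1085;  1069·m + 593723·c = -596963.
Δ = 5·593723 − 1069² = 1825854.
m = ((-1085)·593723 − 1069·(-596963))/1825854 = -26708/8079; c = (5·(-596963) − 1069·(-1085))/1825854 = -8075/8079.
Residuals: -1868/2693, 10550/8079, -4729/2693, 9686/8079, -445/8079; SSR = 54214/8079.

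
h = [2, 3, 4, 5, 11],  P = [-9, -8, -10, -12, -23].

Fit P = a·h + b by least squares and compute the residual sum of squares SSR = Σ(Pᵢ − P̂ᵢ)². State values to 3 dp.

Forming XᵀX = [[175, 25]; [25, 5]] and XᵀP = [-395, -62]ᵀ gives XᵀX·[a, b]ᵀ = XᵀP.
det = 175·5 − 25² = 250.
a = ((-395)·5 − 25·(-62))/250 = -17/10; b = (175·(-62) − 25·(-395))/250 = -39/10.
Residuals: -17/10, 1, 7/10, 2/5, -2/5; SSR = 47/10.

SSR = 4.700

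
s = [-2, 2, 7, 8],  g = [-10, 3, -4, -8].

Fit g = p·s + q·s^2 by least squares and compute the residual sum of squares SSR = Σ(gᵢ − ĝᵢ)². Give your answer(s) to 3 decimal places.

Normal-equation sums: Σs·s = 121, Σs·s^2 = 855, Σs^2·s^2 = 6529.
For Xᵀg: Σs·g = -66, Σs^2·g = -736.
XᵀX·[p, q]ᵀ = Xᵀg becomes [[121, 855]; [855, 6529]]·[p, q]ᵀ = [-66, -736]ᵀ.
Eliminating q: 6529·(row 1) − 855·(row 2) gives 58984·p = 6529·(-66) − 855·(-736) = 198366, so p = 99183/29492.
Then q = ((-736) − 855·(99183/29492))/6529 = -16313/29492.
Residuals: -15651/14746, -22319/14746, -3228/7373, 3658/7373; SSR = 56849/14746.

SSR = 3.855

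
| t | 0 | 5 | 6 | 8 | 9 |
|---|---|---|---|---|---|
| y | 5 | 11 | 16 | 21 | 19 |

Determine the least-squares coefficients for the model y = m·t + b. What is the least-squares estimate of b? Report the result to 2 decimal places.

Entries of MᵀM: Σt·t = 206, Σt = 28, Σ1 = 5.
Right-hand side: Σt·y = 490, Σy = 72.
So MᵀM·[m, b]ᵀ = Mᵀy: [[206, 28]; [28, 5]]·[m, b]ᵀ = [490, 72]ᵀ.
Eliminating b: 5·(row 1) − 28·(row 2) gives 246·m = 5·490 − 28·72 = 434, so m = 217/123.
Then b = (72 − 28·(217/123))/5 = 556/123.

b = 4.52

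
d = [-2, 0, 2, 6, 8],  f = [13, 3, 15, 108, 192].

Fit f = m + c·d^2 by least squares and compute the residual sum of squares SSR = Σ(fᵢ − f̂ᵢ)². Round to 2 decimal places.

Compute the Gram sums: Σ1 = 5, Σd^2 = 108, Σd^2·d^2 = 5424.
For Xᵀf: Σf = 331, Σd^2·f = 16288.
XᵀX·[m, c]ᵀ = Xᵀf becomes [[5, 108]; [108, 5424]]·[m, c]ᵀ = [331, 16288]ᵀ.
det = 5·5424 − 108² = 15456.
m = (331·5424 − 108·16288)/15456 = 755/322; c = (5·16288 − 108·331)/15456 = 11423/3864.
Residuals: -565/483, 211/322, 401/483, -124/161, 439/966; SSR = 3175/966.

SSR = 3.29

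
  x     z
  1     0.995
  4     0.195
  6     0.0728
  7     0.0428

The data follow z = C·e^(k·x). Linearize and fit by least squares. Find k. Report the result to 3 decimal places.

k = -0.523

Let Y = ln z. Fitting Y = k·x + ln C by least squares:
Σx = 18.0000, Σ(x)² = 102.0000, Σln z = -7.4110, Σx·ln z = -44.3228.
Normal system: [[102.0000, 18.0000]; [18.0000, 4]]·[k, ln C]ᵀ = [-44.3228, -7.4110]ᵀ.
Slope k = (n·Σx·ln z − Σx·Σln z)/(n·Σ(x)² − (Σx)²) = (4·-44.3228 − 18.0000·-7.4110)/84.0000 = -0.52253; ln C = (Σln z − k·Σx)/n = 0.49864.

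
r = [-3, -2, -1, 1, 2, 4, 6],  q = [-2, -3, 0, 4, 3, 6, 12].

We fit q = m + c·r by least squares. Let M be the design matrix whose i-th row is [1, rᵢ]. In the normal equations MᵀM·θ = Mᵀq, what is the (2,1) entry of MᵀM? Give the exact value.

7

Row 2 ↔ basis r, column 1 ↔ basis 1, so (MᵀM)_{2,1} = Σᵢ r = (-3)·(1) + (-2)·(1) + (-1)·(1) + (1)·(1) + (2)·(1) + (4)·(1) + (6)·(1) = 7.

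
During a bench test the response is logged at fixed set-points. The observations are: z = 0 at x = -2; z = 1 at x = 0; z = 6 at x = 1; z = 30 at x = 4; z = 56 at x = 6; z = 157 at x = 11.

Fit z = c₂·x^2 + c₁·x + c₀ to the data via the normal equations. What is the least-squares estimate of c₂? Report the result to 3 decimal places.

c₂ = 1.012

From the data, Σx^2·x^2 = 16210, Σx^2·x = 1604, Σx^2 = 178, Σx·x = 178, Σx = 20, Σ1 = 6.
For Mᵀz: Σx^2·z = 21499, Σx·z = 2189, Σz = 250.
Row-reducing yields c₂ = 98853/97676, c₁ = 145997/48838, c₀ = 163881/97676.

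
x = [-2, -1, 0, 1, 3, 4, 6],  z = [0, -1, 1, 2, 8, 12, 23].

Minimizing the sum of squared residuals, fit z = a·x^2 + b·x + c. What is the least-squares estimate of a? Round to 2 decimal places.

a = 0.42

Normal-equation sums: Σx^2·x^2 = 1651, Σx^2·x = 299, Σx^2 = 67, Σx·x = 67, Σx = 11, Σ1 = 7.
And Σx^2·z = 1093, Σx·z = 213, Σz = 45.
Normal equations: [[1651, 299, 67]; [299, 67, 11]; [67, 11, 7]]·[a, b, c]ᵀ = [1093, 213, 45]ᵀ.
Row-reducing yields a = 391/924, b = 1121/924, c = 109/231.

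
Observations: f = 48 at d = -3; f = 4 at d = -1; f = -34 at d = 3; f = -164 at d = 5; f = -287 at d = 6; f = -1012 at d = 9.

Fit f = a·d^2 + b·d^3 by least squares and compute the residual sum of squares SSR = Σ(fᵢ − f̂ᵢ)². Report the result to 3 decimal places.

SSR = 10.562

Compute the Gram sums: Σd^2·d^2 = 8645, Σd^2·d^3 = 69949, Σd^3·d^3 = 595181.
For Xᵀf: Σd^2·f = -96274, Σd^3·f = -822458.
Determinant 8645·595181 − 69949² = 252477144.
a = ((-96274)·595181 − 69949·(-822458))/252477144 = 3189709/3506627; b = (8645·(-822458) − 69949·(-96274))/252477144 = -5220547/3506627.
Residuals: -1344054/3506627, 5616252/3506627, -6977930/3506627, -2261178/3506627, 6406679/3506627, -1294190/3506627; SSR = 37036635/3506627.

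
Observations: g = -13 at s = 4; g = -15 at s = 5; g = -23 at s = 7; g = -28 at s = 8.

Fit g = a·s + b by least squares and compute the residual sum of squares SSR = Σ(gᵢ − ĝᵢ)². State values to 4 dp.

The normal equations are: 154·a + 24·b = -512;  24·a + 4·b = -79.
Eliminating b: 4·(row 1) − 24·(row 2) gives 40·a = 4·(-512) − 24·(-79) = -152, so a = -19/5.
Then b = ((-79) − 24·(-19/5))/4 = 61/20.
Residuals: -17/20, 19/20, 11/20, -13/20; SSR = 47/20.

SSR = 2.3500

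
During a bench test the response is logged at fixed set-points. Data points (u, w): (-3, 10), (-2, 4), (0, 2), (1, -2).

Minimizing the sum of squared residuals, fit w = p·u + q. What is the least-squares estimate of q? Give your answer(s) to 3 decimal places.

q = 0.900

Entries of AᵀA: Σu·u = 14, Σu = -4, Σ1 = 4.
And Σu·w = -40, Σw = 14.
So AᵀA·[p, q]ᵀ = Aᵀw: [[14, -4]; [-4, 4]]·[p, q]ᵀ = [-40, 14]ᵀ.
Eliminating q: 4·(row 1) − (-4)·(row 2) gives 40·p = 4·(-40) − (-4)·14 = -104, so p = -13/5.
Then q = (14 − (-4)·(-13/5))/4 = 9/10.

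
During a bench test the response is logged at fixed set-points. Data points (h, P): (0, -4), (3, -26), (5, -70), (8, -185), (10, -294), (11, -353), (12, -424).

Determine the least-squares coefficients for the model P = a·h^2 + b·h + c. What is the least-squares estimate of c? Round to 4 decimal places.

c = -3.9848

The normal equations are: 50179·a + 4723·b + 463·c = -146993;  4723·a + 463·b + 49·c = -13819;  463·a + 49·b + 7·c = -1356.
(Σh^2·h^2 = 50179, Σh^2·h = 4723, Σh^2 = 463, Σh·h = 463, Σh = 49, Σ1 = 7, Σh^2·P = -146993, Σh·P = -13819, ΣP = -1356.)
Inverting the 3×3 Gram matrix, [a, b, c]ᵀ = [-180359/58434, 120401/58434, -38808/9739]ᵀ.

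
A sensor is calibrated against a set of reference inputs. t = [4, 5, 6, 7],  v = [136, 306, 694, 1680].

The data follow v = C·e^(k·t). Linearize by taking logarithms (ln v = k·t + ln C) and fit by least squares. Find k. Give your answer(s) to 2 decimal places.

k = 0.84

With ln vᵢ as the transformed response and tᵢ as the regressor:
Σt = 22.0000, Σ(t)² = 126.0000, Σln v = 24.6053, Σt·ln v = 139.5092.
Equations: 126.0000·k + 22.0000·ln C = 139.5092;  22.0000·k + 4·ln C = 24.6053.
Slope k = (n·Σt·ln v − Σt·Σln v)/(n·Σ(t)² − (Σt)²) = (4·139.5092 − 22.0000·24.6053)/20.0000 = 0.83606; ln C = (Σln v − k·Σt)/n = 1.55300.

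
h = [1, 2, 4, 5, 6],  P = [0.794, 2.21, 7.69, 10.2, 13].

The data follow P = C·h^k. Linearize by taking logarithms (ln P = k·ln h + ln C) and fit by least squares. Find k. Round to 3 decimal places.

k = 1.595

With ln Pᵢ as the transformed response and ln hᵢ as the regressor:
Σln h = 5.4806, Σ(ln h)² = 8.2030, Σln P = 7.4896, Σln h·ln P = 11.7111.
Normal system: [[8.2030, 5.4806]; [5.4806, 5]]·[k, ln C]ᵀ = [11.7111, 7.4896]ᵀ.
Solving (det = 10.9774): k = 1.59490, ln C = -0.25030.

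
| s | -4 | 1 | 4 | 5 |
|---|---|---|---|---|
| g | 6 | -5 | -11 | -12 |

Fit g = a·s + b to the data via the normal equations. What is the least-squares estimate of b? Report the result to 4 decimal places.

The normal system AᵀA·[a, b]ᵀ = Aᵀg is [[58, 6]; [6, 4]]·[a, b]ᵀ = [-133, -22]ᵀ.
Eliminating b: 4·(row 1) − 6·(row 2) gives 196·a = 4·(-133) − 6·(-22) = -400, so a = -100/49.
Then b = ((-22) − 6·(-100/49))/4 = -239/98.

b = -2.4388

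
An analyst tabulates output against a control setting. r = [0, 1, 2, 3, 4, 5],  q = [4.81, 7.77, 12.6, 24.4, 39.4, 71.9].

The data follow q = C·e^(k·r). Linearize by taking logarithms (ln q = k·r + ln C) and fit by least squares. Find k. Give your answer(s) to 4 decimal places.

Linearized form: ln q = k·r + ln C. From the 6 transformed points,
Sums: Σr = 15.0000, Σ(r)² = 55.0000, Σln q = 17.2983, Σr·ln q = 52.7729.
Normal system: [[55.0000, 15.0000]; [15.0000, 6]]·[k, ln C]ᵀ = [52.7729, 17.2983]ᵀ.
Δ = 55.0000·6 − (15.0000)² = 105.0000; k = (52.7729·6 − 15.0000·17.2983)/105.0000 = 0.54441, ln C = (55.0000·17.2983 − 15.0000·52.7729)/105.0000 = 1.52203.

k = 0.5444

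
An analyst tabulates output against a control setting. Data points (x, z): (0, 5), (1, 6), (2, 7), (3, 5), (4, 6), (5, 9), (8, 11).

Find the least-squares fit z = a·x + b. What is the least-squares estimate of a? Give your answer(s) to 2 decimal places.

Setting ∂/∂a … = 0 gives: 119·a + 23·b = 192;  23·a + 7·b = 49.
Δ = 119·7 − 23² = 304.
a = (192·7 − 23·49)/304 = 217/304; b = (119·49 − 23·192)/304 = 1415/304.

a = 0.71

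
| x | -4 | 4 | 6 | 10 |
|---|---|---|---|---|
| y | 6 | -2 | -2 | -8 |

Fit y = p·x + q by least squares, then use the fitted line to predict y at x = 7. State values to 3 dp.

Sums needed: Σx·x = 168, Σx = 16, Σ1 = 4.
For Aᵀy: Σx·y = -124, Σy = -6.
AᵀA·[p, q]ᵀ = Aᵀy becomes [[168, 16]; [16, 4]]·[p, q]ᵀ = [-124, -6]ᵀ.
Determinant 168·4 − 16² = 416.
p = ((-124)·4 − 16·(-6))/416 = -25/26; q = (168·(-6) − 16·(-124))/416 = 61/26.
At x = 7: ŷ = (-25/26)·(7) + (61/26)·(1) = -57/13.

ŷ = -4.385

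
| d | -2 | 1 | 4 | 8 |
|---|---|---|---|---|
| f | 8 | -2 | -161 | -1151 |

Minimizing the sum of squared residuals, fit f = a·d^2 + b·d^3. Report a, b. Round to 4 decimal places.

a = -2.0793, b = -1.9883

From the data, Σd^2·d^2 = 4369, Σd^2·d^3 = 33761, Σd^3·d^3 = 266305.
Right-hand side: Σd^2·f = -76210, Σd^3·f = -599682.
So XᵀX·[a, b]ᵀ = Xᵀf: [[4369, 33761]; [33761, 266305]]·[a, b]ᵀ = [-76210, -599682]ᵀ.
Determinant 4369·266305 − 33761² = 23681424.
a = ((-76210)·266305 − 33761·(-599682))/23681424 = -236731/113853; b = (4369·(-599682) − 33761·(-76210))/23681424 = -2942803/1480089.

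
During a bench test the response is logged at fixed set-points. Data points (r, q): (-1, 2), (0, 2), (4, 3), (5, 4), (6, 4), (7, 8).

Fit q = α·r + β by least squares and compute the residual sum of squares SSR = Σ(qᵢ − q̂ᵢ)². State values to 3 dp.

SSR = 8.567

Entries of AᵀA: Σr·r = 127, Σr = 21, Σ1 = 6.
Moment sums: Σr·q = 110, Σq = 23.
AᵀA·[α, β]ᵀ = Aᵀq becomes [[127, 21]; [21, 6]]·[α, β]ᵀ = [110, 23]ᵀ.
Eliminating β: 6·(row 1) − 21·(row 2) gives 321·α = 6·110 − 21·23 = 177, so α = 59/107.
Then β = (23 − 21·(59/107))/6 = 611/321.
Residuals: 208/321, 31/321, -356/321, -212/321, -389/321, 718/321; SSR = 2750/321.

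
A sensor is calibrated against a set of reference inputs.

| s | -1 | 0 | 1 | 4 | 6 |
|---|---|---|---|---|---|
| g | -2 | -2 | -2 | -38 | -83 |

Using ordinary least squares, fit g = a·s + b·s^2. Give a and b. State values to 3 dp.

a = -0.381, b = -2.248

Setting ∂/∂a … = 0 gives: 54·a + 280·b = -650;  280·a + 1554·b = -3600.
Δ = 54·1554 − 280² = 5516.
a = ((-650)·1554 − 280·(-3600))/5516 = -75/197; b = (54·(-3600) − 280·(-650))/5516 = -3100/1379.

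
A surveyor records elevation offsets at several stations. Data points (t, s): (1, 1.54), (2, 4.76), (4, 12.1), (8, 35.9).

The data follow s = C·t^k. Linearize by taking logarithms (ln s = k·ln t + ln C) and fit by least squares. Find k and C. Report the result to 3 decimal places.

Let Y = ln s. Fitting Y = k·ln t + ln C by least squares:
Sums: Σln t = 4.1589, Σ(ln t)² = 6.7263, Σln s = 8.0660, Σln t·ln s = 11.9837.
Normal system: [[6.7263, 4.1589]; [4.1589, 4]]·[k, ln C]ᵀ = [11.9837, 8.0660]ᵀ.
Solving (det = 9.6091): k = 1.49749, ln C = 0.45952, so C = exp(0.45952) = 1.58331.

k = 1.497, C = 1.583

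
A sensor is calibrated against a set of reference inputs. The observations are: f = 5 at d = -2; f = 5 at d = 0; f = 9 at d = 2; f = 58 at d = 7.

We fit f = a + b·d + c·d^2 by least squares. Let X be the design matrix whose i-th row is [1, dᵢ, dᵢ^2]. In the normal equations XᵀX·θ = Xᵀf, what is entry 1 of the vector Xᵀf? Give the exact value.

77

Entry 1 ↔ basis 1, so (Xᵀf)_{1} = Σᵢ fᵢ = (1)·(5) + (1)·(5) + (1)·(9) + (1)·(58) = 77.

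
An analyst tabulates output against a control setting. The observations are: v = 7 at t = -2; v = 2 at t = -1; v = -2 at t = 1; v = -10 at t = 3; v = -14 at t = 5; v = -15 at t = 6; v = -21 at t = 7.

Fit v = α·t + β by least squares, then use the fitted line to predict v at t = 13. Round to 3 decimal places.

The normal system XᵀX·[α, β]ᵀ = Xᵀv is [[125, 19]; [19, 7]]·[α, β]ᵀ = [-355, -53]ᵀ.
Δ = 125·7 − 19² = 514.
α = ((-355)·7 − 19·(-53))/514 = -739/257; β = (125·(-53) − 19·(-355))/514 = 60/257.
At t = 13: v̂ = (-739/257)·(13) + (60/257)·(1) = -9547/257.

v̂ = -37.148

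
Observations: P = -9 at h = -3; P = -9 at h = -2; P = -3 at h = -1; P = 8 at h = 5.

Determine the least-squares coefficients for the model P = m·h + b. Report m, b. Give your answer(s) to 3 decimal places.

Sums needed: Σh·h = 39, Σh = -1, Σ1 = 4.
Moment sums: Σh·P = 88, ΣP = -13.
Normal equations: [[39, -1]; [-1, 4]]·[m, b]ᵀ = [88, -13]ᵀ.
Determinant 39·4 − (-1)² = 155.
m = (88·4 − (-1)·(-13))/155 = 339/155; b = (39·(-13) − (-1)·88)/155 = -419/155.

m = 2.187, b = -2.703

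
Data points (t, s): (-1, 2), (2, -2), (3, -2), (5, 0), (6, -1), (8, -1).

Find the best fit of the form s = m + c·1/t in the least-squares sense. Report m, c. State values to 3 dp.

m = -0.525, c = -2.622

With design matrix A, AᵀA = [[6, 13/40]; [13/40, 20801/14400]] and Aᵀs = [-4, -95/24]ᵀ.
det = 6·(20801/14400) − (13/40)² = 8219/960.
m = ((-4)·(20801/14400) − (13/40)·(-95/24))/(8219/960) = -64679/123285; c = (6·(-95/24) − (13/40)·(-4))/(8219/960) = -21552/8219.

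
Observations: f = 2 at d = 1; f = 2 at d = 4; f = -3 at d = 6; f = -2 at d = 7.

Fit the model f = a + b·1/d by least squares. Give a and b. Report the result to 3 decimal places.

Setting ∂/∂a … = 0 gives: 4·a + (131/84)·b = -1;  (131/84)·a + (7837/7056)·b = 12/7.
(Σ1 = 4, Σ1/d = 131/84, Σ1/d·1/d = 7837/7056, Σf = -1, Σ1/d·f = 12/7.)
Determinant 4·(7837/7056) − (131/84)² = 4729/2352.
a = ((-1)·(7837/7056) − (131/84)·(12/7))/(4729/2352) = -26701/14187; b = (4·(12/7) − (131/84)·(-1))/(4729/2352) = 19796/4729.

a = -1.882, b = 4.186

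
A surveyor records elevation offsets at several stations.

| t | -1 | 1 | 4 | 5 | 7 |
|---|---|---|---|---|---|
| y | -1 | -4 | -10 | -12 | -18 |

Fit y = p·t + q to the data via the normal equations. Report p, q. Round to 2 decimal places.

Compute the Gram sums: Σt·t = 92, Σt = 16, Σ1 = 5.
And Σt·y = -229, Σy = -45.
Normal equations: [[92, 16]; [16, 5]]·[p, q]ᵀ = [-229, -45]ᵀ.
det = 92·5 − 16² = 204.
p = ((-229)·5 − 16·(-45))/204 = -25/12; q = (92·(-45) − 16·(-229))/204 = -7/3.

p = -2.08, q = -2.33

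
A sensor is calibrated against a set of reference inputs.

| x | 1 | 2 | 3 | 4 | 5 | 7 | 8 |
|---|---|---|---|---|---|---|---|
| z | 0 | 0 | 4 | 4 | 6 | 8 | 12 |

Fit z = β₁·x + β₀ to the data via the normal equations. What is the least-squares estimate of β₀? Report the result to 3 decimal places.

β₀ = -2.130

Setting ∂/∂β₁ … = 0 gives: 168·β₁ + 30·β₀ = 210;  30·β₁ + 7·β₀ = 34.
det = 168·7 − 30² = 276.
β₁ = (210·7 − 30·34)/276 = 75/46; β₀ = (168·34 − 30·210)/276 = -49/23.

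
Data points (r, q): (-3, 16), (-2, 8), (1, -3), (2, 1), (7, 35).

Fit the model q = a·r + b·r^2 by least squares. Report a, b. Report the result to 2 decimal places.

With design matrix A, AᵀA = [[67, 317]; [317, 2515]] and Aᵀq = [180, 1892]ᵀ.
Eliminating b: 2515·(row 1) − 317·(row 2) gives 68016·a = 2515·180 − 317·1892 = -147064, so a = -18383/8502.
Then b = (1892 − 317·(-18383/8502))/2515 = 8713/8502.

a = -2.16, b = 1.02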